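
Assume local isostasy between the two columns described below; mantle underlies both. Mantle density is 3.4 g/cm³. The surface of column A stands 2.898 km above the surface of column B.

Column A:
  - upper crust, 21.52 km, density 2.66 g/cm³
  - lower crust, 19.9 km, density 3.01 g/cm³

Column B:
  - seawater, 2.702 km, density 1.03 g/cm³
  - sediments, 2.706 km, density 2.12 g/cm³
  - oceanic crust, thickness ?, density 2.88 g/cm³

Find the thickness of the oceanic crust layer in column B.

Take the compensation level at the base of the deeper column (depth z_c below the surface of column A) and equate Σ ρ_i t_i down to z_c; mantle fills any gap and the z_c terms cancel.
Column A: 21.52×2.66 + 19.9×3.01 + (z_c − 41.42)×3.4
Column B: 2.898×0 + 2.702×1.03 + 2.706×2.12 + x×2.88 + (z_c − 2.898 − 5.408 − x)×3.4
The z_c×3.4 term appears on both sides and cancels. Collect the known terms of each column as K = Σ(ρt)_known − 3.4 × (depth of known layers): K_A = 117.1422 − 3.4×41.42 = −23.6858; K_B = 8.51978 − 3.4×(2.898 + 5.408) = −19.72062.
Balance: K_A = K_B − x×(3.4 − 2.88), so x = (K_B − K_A)/(3.4 − 2.88) = 3.96518/0.52 = 7.63 km.

7.63 km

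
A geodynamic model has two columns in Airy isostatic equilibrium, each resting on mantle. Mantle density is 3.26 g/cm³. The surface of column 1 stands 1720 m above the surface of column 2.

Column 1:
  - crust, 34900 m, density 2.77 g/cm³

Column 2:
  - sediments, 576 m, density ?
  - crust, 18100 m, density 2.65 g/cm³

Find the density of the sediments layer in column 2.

Take the compensation level at the base of the deeper column (depth z_c below the surface of column 1) and equate Σ ρ_i t_i down to z_c; mantle fills any gap and the z_c terms cancel.
Column 1: 34900×2.77 + (z_c − 34900)×3.26
Column 2: 1720×0 + 576×ρ + 18100×2.65 + (z_c − 1720 − 18676)×3.26
The z_c×3.26 term appears on both sides and cancels. Collect the known terms of each column as K = Σ(ρt)_known − 3.26 × (depth of known layers): K_1 = 96673 − 3.26×34900 = −17101; K_2 = 47965 − 3.26×(1720 + 18676) = −18525.96.
Balance: K_1 = K_2 + 576×ρ, so ρ = (K_1 − K_2)/576 = 1424.96/576 = 2.47 g/cm³.

2.47 g/cm³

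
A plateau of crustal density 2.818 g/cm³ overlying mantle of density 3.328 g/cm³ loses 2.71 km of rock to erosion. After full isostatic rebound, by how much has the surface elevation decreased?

Rebound u = e ρ_c/ρ_m = 2.71 km × 2.818/3.328 = 2.295 km.
Net surface drop = e − u = 2.71 km − 2.295 km = e (ρ_m − ρ_c)/ρ_m = 0.415 km.

0.415 km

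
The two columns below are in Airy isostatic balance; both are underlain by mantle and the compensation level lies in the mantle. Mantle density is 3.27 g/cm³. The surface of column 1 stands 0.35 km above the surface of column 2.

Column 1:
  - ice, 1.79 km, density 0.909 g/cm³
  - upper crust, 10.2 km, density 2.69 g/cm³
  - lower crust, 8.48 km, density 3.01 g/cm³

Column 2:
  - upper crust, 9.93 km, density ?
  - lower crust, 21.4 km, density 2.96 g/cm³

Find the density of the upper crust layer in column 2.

Take the compensation level at the base of the deeper column (depth z_c below the surface of column 1) and equate Σ ρ_i t_i down to z_c; mantle fills any gap and the z_c terms cancel.
Column 1: 1.79×0.909 + 10.2×2.69 + 8.48×3.01 + (z_c − 20.47)×3.27
Column 2: 0.35×0 + 9.93×ρ + 21.4×2.96 + (z_c − 0.35 − 31.33)×3.27
The z_c×3.27 term appears on both sides and cancels. Collect the known terms of each column as K = Σ(ρt)_known − 3.27 × (depth of known layers): K_1 = 54.58991 − 3.27×20.47 = −12.34699; K_2 = 63.344 − 3.27×(0.35 + 31.33) = −40.2496.
Balance: K_1 = K_2 + 9.93×ρ, so ρ = (K_1 − K_2)/9.93 = 27.9026/9.93 = 2.81 g/cm³.

2.81 g/cm³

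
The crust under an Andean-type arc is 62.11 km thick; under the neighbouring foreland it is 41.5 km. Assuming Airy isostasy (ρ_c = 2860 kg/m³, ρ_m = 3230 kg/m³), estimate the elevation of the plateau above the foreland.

2.36 km

Excess crust Δ = 62.11 km − 41.5 km = 20.61 km, split between elevation h and root r with h + r = Δ.
Airy balance ρ_c h = (ρ_m − ρ_c) r gives r = h ρ_c/(ρ_m − ρ_c), so h (1 + ρ_c/(ρ_m − ρ_c)) = Δ, i.e. h = Δ (ρ_m − ρ_c)/ρ_m.
h = 20.61 km × 370/3230 = 2.36 km.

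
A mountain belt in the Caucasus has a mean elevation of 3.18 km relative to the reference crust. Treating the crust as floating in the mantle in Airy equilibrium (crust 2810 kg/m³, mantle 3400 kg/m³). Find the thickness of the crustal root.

For local isostatic compensation: the weight of the topography is balanced by the buoyancy of the root, ρ_c h = (ρ_m − ρ_c) r.
r = h · ρ_c / (ρ_m − ρ_c) = 3.18 km × 2810 / (3400 − 2810) = 15.1 km.

15.1 km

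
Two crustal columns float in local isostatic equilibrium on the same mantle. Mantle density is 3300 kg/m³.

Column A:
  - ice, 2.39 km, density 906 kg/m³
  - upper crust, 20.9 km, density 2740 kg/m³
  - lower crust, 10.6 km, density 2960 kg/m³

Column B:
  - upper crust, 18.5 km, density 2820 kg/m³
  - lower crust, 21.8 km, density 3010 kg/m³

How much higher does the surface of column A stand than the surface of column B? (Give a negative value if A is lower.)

For any compensation level in the mantle, the mantle terms cancel and isostasy reduces to e = (Σt_A − Σt_B) − (Σ(ρt)_A − Σ(ρt)_B) / ρ_m.
Σt_A = 33.89 km; Σt_B = 40.3 km; Σ(ρt)_A = 90807.34; Σ(ρt)_B = 117788 (in km·kg/m³).
e = (33.89 − 40.3) − (90807.34 − 117788) / 3300 = 1.77 km.

1.77 km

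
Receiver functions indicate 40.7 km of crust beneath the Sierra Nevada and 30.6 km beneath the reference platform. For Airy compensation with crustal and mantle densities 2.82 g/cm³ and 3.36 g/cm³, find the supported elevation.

Excess crust Δ = 40.7 km − 30.6 km = 10.1 km, split between elevation h and root r with h + r = Δ.
Airy balance ρ_c h = (ρ_m − ρ_c) r gives r = h ρ_c/(ρ_m − ρ_c), so h (1 + ρ_c/(ρ_m − ρ_c)) = Δ, i.e. h = Δ (ρ_m − ρ_c)/ρ_m.
h = 10.1 km × 0.54/3.36 = 1.62 km.

1.62 km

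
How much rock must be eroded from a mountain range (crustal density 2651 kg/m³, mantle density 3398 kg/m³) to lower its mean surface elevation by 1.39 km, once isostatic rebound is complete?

6.32 km

Net drop Δ = e − u = e − e ρ_c/ρ_m = e (ρ_m − ρ_c)/ρ_m.
e = Δ ρ_m/(ρ_m − ρ_c) = 1.39 km × 3398/747 = 6.32 km.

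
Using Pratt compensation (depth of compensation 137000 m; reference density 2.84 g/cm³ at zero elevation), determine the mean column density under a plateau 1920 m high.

2.8 g/cm³

Pratt balance: ρ_ref D = ρ (D + h).
ρ = ρ_ref D/(D + h) = 2.84 × 137000 m/(137000 m + 1920 m) = 2.8 g/cm³.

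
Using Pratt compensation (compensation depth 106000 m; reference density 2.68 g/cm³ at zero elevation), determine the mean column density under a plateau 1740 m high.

Pratt balance: ρ_ref D = ρ (D + h).
ρ = ρ_ref D/(D + h) = 2.68 × 106000 m/(106000 m + 1740 m) = 2.64 g/cm³.

2.64 g/cm³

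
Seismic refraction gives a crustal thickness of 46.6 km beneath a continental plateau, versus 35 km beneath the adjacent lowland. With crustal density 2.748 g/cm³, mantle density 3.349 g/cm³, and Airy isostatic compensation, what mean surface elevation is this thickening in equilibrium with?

2.08 km

Excess crust Δ = 46.6 km − 35 km = 11.6 km, split between elevation h and root r with h + r = Δ.
Airy balance ρ_c h = (ρ_m − ρ_c) r gives r = h ρ_c/(ρ_m − ρ_c), so h (1 + ρ_c/(ρ_m − ρ_c)) = Δ, i.e. h = Δ (ρ_m − ρ_c)/ρ_m.
h = 11.6 km × 0.601/3.349 = 2.08 km.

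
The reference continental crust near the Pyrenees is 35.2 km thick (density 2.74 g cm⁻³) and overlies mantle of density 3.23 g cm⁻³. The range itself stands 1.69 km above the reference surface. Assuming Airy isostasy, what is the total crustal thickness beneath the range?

Root depth r = h ρ_c / (ρ_m − ρ_c) = 1.69 km × 2.74 / 0.49 = 9.45 km.
Total thickness = T + h + r = 35.2 km + 1.69 km + 9.45 km = 46.3 km.

46.3 km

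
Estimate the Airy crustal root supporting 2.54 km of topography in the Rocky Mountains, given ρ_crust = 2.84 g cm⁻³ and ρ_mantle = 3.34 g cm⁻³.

For local isostatic compensation: the weight of the topography is balanced by the buoyancy of the root, ρ_c h = (ρ_m − ρ_c) r.
r = h · ρ_c / (ρ_m − ρ_c) = 2.54 km × 2.84 / (3.34 − 2.84) = 14.4 km.

14.4 km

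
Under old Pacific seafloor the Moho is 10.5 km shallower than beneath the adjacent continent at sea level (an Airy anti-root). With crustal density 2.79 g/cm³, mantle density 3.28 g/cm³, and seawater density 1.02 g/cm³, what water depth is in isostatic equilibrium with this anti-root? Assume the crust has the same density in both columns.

Replacing a thickness d of crust by seawater at the top must be balanced by replacing crust with mantle at the base: d (ρ_c − ρ_w) = a (ρ_m − ρ_c).
d = a (ρ_m − ρ_c)/(ρ_c − ρ_w) = 10.5 km × 0.49/1.77 = 2.91 km.

2.91 km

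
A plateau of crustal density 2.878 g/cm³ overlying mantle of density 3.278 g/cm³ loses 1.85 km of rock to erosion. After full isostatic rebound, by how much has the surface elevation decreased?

0.226 km

Rebound u = e ρ_c/ρ_m = 1.85 km × 2.878/3.278 = 1.624 km.
Net surface drop = e − u = 1.85 km − 1.624 km = e (ρ_m − ρ_c)/ρ_m = 0.226 km.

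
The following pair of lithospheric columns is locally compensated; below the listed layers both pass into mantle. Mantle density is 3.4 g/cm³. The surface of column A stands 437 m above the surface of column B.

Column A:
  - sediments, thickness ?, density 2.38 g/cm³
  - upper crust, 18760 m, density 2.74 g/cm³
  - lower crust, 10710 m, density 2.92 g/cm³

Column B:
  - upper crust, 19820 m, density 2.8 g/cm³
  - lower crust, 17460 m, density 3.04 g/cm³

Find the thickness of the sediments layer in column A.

2100 m

Take the compensation level at the base of the deeper column (depth z_c below the surface of column A) and equate Σ ρ_i t_i down to z_c; mantle fills any gap and the z_c terms cancel.
Column A: x×2.38 + 18760×2.74 + 10710×2.92 + (z_c − 29470 − x)×3.4
Column B: 437×0 + 19820×2.8 + 17460×3.04 + (z_c − 437 − 37280)×3.4
The z_c×3.4 term appears on both sides and cancels. Collect the known terms of each column as K = Σ(ρt)_known − 3.4 × (depth of known layers): K_A = 82675.6 − 3.4×29470 = −17522.4; K_B = 108574.4 − 3.4×(437 + 37280) = −19663.4.
Balance: K_A − x×(3.4 − 2.38) = K_B, so x = (K_A − K_B)/(3.4 − 2.38) = 2141/1.02 = 2100 m.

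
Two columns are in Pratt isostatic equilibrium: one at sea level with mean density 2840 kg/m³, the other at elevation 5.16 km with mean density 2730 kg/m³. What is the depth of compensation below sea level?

ρ_ref D = ρ (D + h) → D (ρ_ref − ρ) = ρ h.
D = ρ h/(ρ_ref − ρ) = 2730 × 5.16 km/(2840 − 2730) = 128 km.

128 km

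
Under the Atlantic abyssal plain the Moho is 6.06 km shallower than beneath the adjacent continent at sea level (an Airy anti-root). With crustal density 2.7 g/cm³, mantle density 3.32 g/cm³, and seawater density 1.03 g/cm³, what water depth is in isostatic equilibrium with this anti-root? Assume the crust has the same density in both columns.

Replacing a thickness d of crust by seawater at the top must be balanced by replacing crust with mantle at the base: d (ρ_c − ρ_w) = a (ρ_m − ρ_c).
d = a (ρ_m − ρ_c)/(ρ_c − ρ_w) = 6.06 km × 0.62/1.67 = 2.25 km.

2.25 km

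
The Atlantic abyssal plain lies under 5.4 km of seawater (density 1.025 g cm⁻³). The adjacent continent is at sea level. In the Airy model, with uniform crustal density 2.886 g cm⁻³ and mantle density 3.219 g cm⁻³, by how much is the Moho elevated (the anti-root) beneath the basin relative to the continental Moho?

30.2 km

In Airy isostatic equilibrium: replacing crust with seawater at the top is compensated by replacing crust with mantle at the base: d (ρ_c − ρ_w) = a (ρ_m − ρ_c).
a = d (ρ_c − ρ_w)/(ρ_m − ρ_c) = 5.4 km × 1.861/0.333 = 30.2 km.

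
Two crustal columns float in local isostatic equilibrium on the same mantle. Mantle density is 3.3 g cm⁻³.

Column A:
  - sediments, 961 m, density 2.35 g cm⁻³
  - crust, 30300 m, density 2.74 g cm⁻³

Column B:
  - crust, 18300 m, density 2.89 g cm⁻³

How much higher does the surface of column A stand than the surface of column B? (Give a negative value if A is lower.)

3140 m

For any compensation level in the mantle, the mantle terms cancel and isostasy reduces to e = (Σt_A − Σt_B) − (Σ(ρt)_A − Σ(ρt)_B) / ρ_m.
Σt_A = 31261 m; Σt_B = 18300 m; Σ(ρt)_A = 85280.35; Σ(ρt)_B = 52887 (in m·g cm⁻³).
e = (31261 − 18300) − (85280.35 − 52887) / 3.3 = 3140 m.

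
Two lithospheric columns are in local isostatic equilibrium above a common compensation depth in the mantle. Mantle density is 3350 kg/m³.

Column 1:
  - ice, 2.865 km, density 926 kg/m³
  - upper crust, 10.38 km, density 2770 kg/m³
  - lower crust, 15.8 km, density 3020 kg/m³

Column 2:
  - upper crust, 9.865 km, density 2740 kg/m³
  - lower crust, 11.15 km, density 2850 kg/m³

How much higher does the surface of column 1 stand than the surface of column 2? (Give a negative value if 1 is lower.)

1.97 km

For any compensation level in the mantle, the mantle terms cancel and isostasy reduces to e = (Σt_1 − Σt_2) − (Σ(ρt)_1 − Σ(ρt)_2) / ρ_m.
Σt_1 = 29.045 km; Σt_2 = 21.015 km; Σ(ρt)_1 = 79121.59; Σ(ρt)_2 = 58807.6 (in km·kg/m³).
e = (29.045 − 21.015) − (79121.59 − 58807.6) / 3350 = 1.97 km.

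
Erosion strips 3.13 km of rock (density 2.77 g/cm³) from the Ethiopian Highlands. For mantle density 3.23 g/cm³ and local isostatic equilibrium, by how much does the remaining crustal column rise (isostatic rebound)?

Unloading: uplift u = e ρ_c/ρ_m = 3.13 km × 2.77/3.23 = 2.68 km.

2.68 km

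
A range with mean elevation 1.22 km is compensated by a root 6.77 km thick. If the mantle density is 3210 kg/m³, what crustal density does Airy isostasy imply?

ρ_c h = (ρ_m − ρ_c) r → ρ_c (h + r) = ρ_m r → ρ_c = ρ_m r / (h + r).
ρ_c = 3210 × 6.77 km / (1.22 km + 6.77 km) = 2720 kg/m³.

2720 kg/m³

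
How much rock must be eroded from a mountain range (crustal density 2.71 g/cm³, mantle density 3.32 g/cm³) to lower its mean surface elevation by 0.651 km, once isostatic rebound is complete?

Net drop Δ = e − u = e − e ρ_c/ρ_m = e (ρ_m − ρ_c)/ρ_m.
e = Δ ρ_m/(ρ_m − ρ_c) = 0.651 km × 3.32/0.61 = 3.54 km.

3.54 km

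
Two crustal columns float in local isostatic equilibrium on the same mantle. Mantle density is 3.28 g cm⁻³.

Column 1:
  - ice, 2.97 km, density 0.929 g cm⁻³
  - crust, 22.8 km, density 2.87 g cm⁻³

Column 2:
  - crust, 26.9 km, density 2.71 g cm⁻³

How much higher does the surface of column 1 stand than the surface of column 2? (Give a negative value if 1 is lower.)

For any compensation level in the mantle, the mantle terms cancel and isostasy reduces to e = (Σt_1 − Σt_2) − (Σ(ρt)_1 − Σ(ρt)_2) / ρ_m.
Σt_1 = 25.77 km; Σt_2 = 26.9 km; Σ(ρt)_1 = 68.19513; Σ(ρt)_2 = 72.899 (in km·g cm⁻³).
e = (25.77 − 26.9) − (68.19513 − 72.899) / 3.28 = 0.304 km.

0.304 km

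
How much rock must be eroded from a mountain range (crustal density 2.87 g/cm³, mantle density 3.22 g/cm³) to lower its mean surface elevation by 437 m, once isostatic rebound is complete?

4020 m

Net drop Δ = e − u = e − e ρ_c/ρ_m = e (ρ_m − ρ_c)/ρ_m.
e = Δ ρ_m/(ρ_m − ρ_c) = 437 m × 3.22/0.35 = 4020 m.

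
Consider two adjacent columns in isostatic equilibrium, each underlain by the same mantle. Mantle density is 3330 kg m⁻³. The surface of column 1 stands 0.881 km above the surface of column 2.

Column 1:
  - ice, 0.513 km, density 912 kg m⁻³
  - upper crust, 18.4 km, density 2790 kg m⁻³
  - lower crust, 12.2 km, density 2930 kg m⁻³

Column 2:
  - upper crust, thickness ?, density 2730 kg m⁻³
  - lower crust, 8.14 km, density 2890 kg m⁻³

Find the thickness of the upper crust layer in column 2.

15.9 km

Take the compensation level at the base of the deeper column (depth z_c below the surface of column 1) and equate Σ ρ_i t_i down to z_c; mantle fills any gap and the z_c terms cancel.
Column 1: 0.513×912 + 18.4×2790 + 12.2×2930 + (z_c − 31.113)×3330
Column 2: 0.881×0 + x×2730 + 8.14×2890 + (z_c − 0.881 − 8.14 − x)×3330
The z_c×3330 term appears on both sides and cancels. Collect the known terms of each column as K = Σ(ρt)_known − 3330 × (depth of known layers): K_1 = 87549.856 − 3330×31.113 = −16056.434; K_2 = 23524.6 − 3330×(0.881 + 8.14) = −6515.33.
Balance: K_1 = K_2 − x×(3330 − 2730), so x = (K_2 − K_1)/(3330 − 2730) = 9541.1/600 = 15.9 km.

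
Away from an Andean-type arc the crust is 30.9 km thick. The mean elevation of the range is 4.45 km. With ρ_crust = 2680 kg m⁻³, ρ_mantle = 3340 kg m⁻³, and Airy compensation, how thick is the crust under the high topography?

Root depth r = h ρ_c / (ρ_m − ρ_c) = 4.45 km × 2680 / 660 = 18.07 km.
Total thickness = T + h + r = 30.9 km + 4.45 km + 18.07 km = 53.4 km.

53.4 km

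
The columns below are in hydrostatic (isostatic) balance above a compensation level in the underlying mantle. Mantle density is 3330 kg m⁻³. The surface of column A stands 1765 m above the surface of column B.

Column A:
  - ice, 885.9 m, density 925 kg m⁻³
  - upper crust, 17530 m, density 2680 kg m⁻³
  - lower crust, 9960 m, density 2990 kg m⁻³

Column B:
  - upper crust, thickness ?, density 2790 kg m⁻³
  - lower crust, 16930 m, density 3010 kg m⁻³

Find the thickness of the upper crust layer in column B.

10400 m

Take the compensation level at the base of the deeper column (depth z_c below the surface of column A) and equate Σ ρ_i t_i down to z_c; mantle fills any gap and the z_c terms cancel.
Column A: 885.9×925 + 17530×2680 + 9960×2990 + (z_c − 28375.9)×3330
Column B: 1765×0 + x×2790 + 16930×3010 + (z_c − 1765 − 16930 − x)×3330
The z_c×3330 term appears on both sides and cancels. Collect the known terms of each column as K = Σ(ρt)_known − 3330 × (depth of known layers): K_A = 77580257.5 − 3330×28375.9 = −16911489.5; K_B = 50959300 − 3330×(1765 + 16930) = −11295050.
Balance: K_A = K_B − x×(3330 − 2790), so x = (K_B − K_A)/(3330 − 2790) = 5616440/540 = 10400 m.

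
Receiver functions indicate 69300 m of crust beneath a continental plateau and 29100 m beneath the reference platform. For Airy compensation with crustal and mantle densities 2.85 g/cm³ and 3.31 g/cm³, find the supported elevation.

Excess crust Δ = 69300 m − 29100 m = 40200 m, split between elevation h and root r with h + r = Δ.
Airy balance ρ_c h = (ρ_m − ρ_c) r gives r = h ρ_c/(ρ_m − ρ_c), so h (1 + ρ_c/(ρ_m − ρ_c)) = Δ, i.e. h = Δ (ρ_m − ρ_c)/ρ_m.
h = 40200 m × 0.46/3.31 = 5590 m.

5590 m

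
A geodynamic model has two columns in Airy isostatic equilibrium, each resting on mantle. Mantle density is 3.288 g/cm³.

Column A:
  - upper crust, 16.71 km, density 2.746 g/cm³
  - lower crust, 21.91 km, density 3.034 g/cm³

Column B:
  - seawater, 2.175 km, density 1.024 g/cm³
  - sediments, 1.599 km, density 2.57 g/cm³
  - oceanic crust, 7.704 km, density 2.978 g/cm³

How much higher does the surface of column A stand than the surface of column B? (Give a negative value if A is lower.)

1.87 km

For any compensation level in the mantle, the mantle terms cancel and isostasy reduces to e = (Σt_A − Σt_B) − (Σ(ρt)_A − Σ(ρt)_B) / ρ_m.
Σt_A = 38.62 km; Σt_B = 11.478 km; Σ(ρt)_A = 112.3606; Σ(ρt)_B = 29.279142 (in km·g/cm³).
e = (38.62 − 11.478) − (112.3606 − 29.279142) / 3.288 = 1.87 km.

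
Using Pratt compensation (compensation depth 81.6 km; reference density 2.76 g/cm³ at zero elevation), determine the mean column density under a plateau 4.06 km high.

Pratt balance: ρ_ref D = ρ (D + h).
ρ = ρ_ref D/(D + h) = 2.76 × 81.6 km/(81.6 km + 4.06 km) = 2.63 g/cm³.

2.63 g/cm³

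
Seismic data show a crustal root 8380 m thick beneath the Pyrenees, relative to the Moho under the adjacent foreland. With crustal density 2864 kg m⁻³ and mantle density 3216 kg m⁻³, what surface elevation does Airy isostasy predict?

1030 m

For local isostatic compensation: ρ_c h = (ρ_m − ρ_c) r.
h = r (ρ_m − ρ_c) / ρ_c = 8380 m × (3216 − 2864) / 2864 = 1030 m.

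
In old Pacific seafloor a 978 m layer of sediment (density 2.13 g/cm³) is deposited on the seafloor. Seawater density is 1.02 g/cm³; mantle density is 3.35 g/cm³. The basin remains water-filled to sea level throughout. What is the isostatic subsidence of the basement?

Submarine loading: the sediment displaces seawater, and the subsidence is in turn flooded, so s (ρ_m − ρ_w) = t (ρ_sed − ρ_w).
s = 978 m × (2.13 − 1.02) / (3.35 − 1.02) = 466 m.

466 m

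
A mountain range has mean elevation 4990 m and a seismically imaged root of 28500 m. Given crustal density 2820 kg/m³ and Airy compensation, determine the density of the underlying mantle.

Airy balance: ρ_c h = (ρ_m − ρ_c) r → ρ_m = ρ_c (1 + h/r).
ρ_m = 2820 × (1 + 4990 m/28500 m) = 3310 kg/m³.

3310 kg/m³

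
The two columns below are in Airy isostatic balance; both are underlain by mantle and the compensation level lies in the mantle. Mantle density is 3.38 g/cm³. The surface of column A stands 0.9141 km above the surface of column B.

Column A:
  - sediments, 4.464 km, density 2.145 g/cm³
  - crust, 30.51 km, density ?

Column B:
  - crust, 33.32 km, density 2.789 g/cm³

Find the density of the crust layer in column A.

2.81 g/cm³

Take the compensation level at the base of the deeper column (depth z_c below the surface of column A) and equate Σ ρ_i t_i down to z_c; mantle fills any gap and the z_c terms cancel.
Column A: 4.464×2.145 + 30.51×ρ + (z_c − 34.974)×3.38
Column B: 0.9141×0 + 33.32×2.789 + (z_c − 0.9141 − 33.32)×3.38
The z_c×3.38 term appears on both sides and cancels. Collect the known terms of each column as K = Σ(ρt)_known − 3.38 × (depth of known layers): K_A = 9.57528 − 3.38×34.974 = −108.63684; K_B = 92.92948 − 3.38×(0.9141 + 33.32) = −22.781778.
Balance: K_A + 30.51×ρ = K_B, so ρ = (K_B − K_A)/30.51 = 85.8551/30.51 = 2.81 g/cm³.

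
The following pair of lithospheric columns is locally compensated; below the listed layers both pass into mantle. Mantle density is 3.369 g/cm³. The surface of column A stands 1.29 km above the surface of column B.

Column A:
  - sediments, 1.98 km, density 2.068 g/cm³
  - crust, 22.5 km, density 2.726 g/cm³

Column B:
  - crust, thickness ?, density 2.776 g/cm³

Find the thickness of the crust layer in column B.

21.4 km

Take the compensation level at the base of the deeper column (depth z_c below the surface of column A) and equate Σ ρ_i t_i down to z_c; mantle fills any gap and the z_c terms cancel.
Column A: 1.98×2.068 + 22.5×2.726 + (z_c − 24.48)×3.369
Column B: 1.29×0 + x×2.776 + (z_c − 1.29 − 0 − x)×3.369
The z_c×3.369 term appears on both sides and cancels. Collect the known terms of each column as K = Σ(ρt)_known − 3.369 × (depth of known layers): K_A = 65.42964 − 3.369×24.48 = −17.04348; K_B = 0 − 3.369×(1.29 + 0) = −4.34601.
Balance: K_A = K_B − x×(3.369 − 2.776), so x = (K_B − K_A)/(3.369 − 2.776) = 12.6975/0.593 = 21.4 km.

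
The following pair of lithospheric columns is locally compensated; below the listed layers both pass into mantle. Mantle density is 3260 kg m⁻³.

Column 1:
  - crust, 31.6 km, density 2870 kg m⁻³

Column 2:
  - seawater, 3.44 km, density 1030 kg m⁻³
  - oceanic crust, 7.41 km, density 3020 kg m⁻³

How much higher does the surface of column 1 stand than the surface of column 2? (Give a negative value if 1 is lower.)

0.882 km

For any compensation level in the mantle, the mantle terms cancel and isostasy reduces to e = (Σt_1 − Σt_2) − (Σ(ρt)_1 − Σ(ρt)_2) / ρ_m.
Σt_1 = 31.6 km; Σt_2 = 10.85 km; Σ(ρt)_1 = 90692; Σ(ρt)_2 = 25921.4 (in km·kg m⁻³).
e = (31.6 − 10.85) − (90692 − 25921.4) / 3260 = 0.882 km.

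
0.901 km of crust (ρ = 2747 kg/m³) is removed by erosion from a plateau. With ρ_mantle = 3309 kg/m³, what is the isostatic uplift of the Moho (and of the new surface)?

0.748 km

Unloading: uplift u = e ρ_c/ρ_m = 0.901 km × 2747/3309 = 0.748 km.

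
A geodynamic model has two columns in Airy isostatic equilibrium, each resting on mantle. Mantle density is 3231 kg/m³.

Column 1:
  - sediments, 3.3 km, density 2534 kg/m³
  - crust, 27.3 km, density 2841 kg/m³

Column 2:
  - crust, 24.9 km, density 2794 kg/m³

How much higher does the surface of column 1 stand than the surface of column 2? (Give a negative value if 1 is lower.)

0.639 km

For any compensation level in the mantle, the mantle terms cancel and isostasy reduces to e = (Σt_1 − Σt_2) − (Σ(ρt)_1 − Σ(ρt)_2) / ρ_m.
Σt_1 = 30.6 km; Σt_2 = 24.9 km; Σ(ρt)_1 = 85921.5; Σ(ρt)_2 = 69570.6 (in km·kg/m³).
e = (30.6 − 24.9) − (85921.5 − 69570.6) / 3231 = 0.639 km.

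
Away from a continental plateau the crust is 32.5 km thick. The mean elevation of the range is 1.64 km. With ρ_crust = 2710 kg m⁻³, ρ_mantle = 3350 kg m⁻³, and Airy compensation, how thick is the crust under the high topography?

Root depth r = h ρ_c / (ρ_m − ρ_c) = 1.64 km × 2710 / 640 = 6.944 km.
Total thickness = T + h + r = 32.5 km + 1.64 km + 6.944 km = 41.1 km.

41.1 km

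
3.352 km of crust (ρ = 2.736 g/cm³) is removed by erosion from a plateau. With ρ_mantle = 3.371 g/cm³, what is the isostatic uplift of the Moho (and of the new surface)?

Unloading: uplift u = e ρ_c/ρ_m = 3.352 km × 2.736/3.371 = 2.72 km.

2.72 km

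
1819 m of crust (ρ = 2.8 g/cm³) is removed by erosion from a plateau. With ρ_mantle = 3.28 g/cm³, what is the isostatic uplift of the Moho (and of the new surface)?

Unloading: uplift u = e ρ_c/ρ_m = 1819 m × 2.8/3.28 = 1550 m.

1550 m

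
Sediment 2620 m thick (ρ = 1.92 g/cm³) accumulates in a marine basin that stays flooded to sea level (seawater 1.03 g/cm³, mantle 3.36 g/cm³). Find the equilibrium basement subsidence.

Submarine loading: the sediment displaces seawater, and the subsidence is in turn flooded, so s (ρ_m − ρ_w) = t (ρ_sed − ρ_w).
s = 2620 m × (1.92 − 1.03) / (3.36 − 1.03) = 1000 m.

1000 m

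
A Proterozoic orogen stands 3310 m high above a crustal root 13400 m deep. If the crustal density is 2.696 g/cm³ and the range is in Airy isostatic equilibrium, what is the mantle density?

3.36 g/cm³

Airy balance: ρ_c h = (ρ_m − ρ_c) r → ρ_m = ρ_c (1 + h/r).
ρ_m = 2.696 × (1 + 3310 m/13400 m) = 3.36 g/cm³.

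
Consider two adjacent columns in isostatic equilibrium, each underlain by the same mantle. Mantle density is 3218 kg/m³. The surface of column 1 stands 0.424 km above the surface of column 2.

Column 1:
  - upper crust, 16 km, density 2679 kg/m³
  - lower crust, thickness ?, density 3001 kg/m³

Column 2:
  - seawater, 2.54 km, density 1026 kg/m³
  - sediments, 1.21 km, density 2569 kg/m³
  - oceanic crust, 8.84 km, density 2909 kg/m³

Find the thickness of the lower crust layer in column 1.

Take the compensation level at the base of the deeper column (depth z_c below the surface of column 1) and equate Σ ρ_i t_i down to z_c; mantle fills any gap and the z_c terms cancel.
Column 1: 16×2679 + x×3001 + (z_c − 16 − x)×3218
Column 2: 0.424×0 + 2.54×1026 + 1.21×2569 + 8.84×2909 + (z_c − 0.424 − 12.59)×3218
The z_c×3218 term appears on both sides and cancels. Collect the known terms of each column as K = Σ(ρt)_known − 3218 × (depth of known layers): K_1 = 42864 − 3218×16 = −8624; K_2 = 31430.09 − 3218×(0.424 + 12.59) = −10448.962.
Balance: K_1 − x×(3218 − 3001) = K_2, so x = (K_1 − K_2)/(3218 − 3001) = 1824.96/217 = 8.41 km.

8.41 km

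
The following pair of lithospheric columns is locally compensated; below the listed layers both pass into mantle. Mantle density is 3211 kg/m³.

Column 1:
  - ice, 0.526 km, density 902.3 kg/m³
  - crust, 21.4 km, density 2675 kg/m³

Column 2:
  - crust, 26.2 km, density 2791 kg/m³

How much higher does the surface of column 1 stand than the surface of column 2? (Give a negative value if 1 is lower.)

For any compensation level in the mantle, the mantle terms cancel and isostasy reduces to e = (Σt_1 − Σt_2) − (Σ(ρt)_1 − Σ(ρt)_2) / ρ_m.
Σt_1 = 21.926 km; Σt_2 = 26.2 km; Σ(ρt)_1 = 57719.6098; Σ(ρt)_2 = 73124.2 (in km·kg/m³).
e = (21.926 − 26.2) − (57719.6098 − 73124.2) / 3211 = 0.523 km.

0.523 km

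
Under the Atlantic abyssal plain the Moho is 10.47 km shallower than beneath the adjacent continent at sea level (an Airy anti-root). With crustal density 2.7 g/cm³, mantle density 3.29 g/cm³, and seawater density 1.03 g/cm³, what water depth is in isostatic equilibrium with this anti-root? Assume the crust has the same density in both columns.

3.7 km

Replacing a thickness d of crust by seawater at the top must be balanced by replacing crust with mantle at the base: d (ρ_c − ρ_w) = a (ρ_m − ρ_c).
d = a (ρ_m − ρ_c)/(ρ_c − ρ_w) = 10.47 km × 0.59/1.67 = 3.7 km.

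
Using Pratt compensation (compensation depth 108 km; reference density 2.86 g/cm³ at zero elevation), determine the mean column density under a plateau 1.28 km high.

Pratt balance: ρ_ref D = ρ (D + h).
ρ = ρ_ref D/(D + h) = 2.86 × 108 km/(108 km + 1.28 km) = 2.83 g/cm³.

2.83 g/cm³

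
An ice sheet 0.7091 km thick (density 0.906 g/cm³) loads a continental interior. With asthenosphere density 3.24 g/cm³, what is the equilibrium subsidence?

0.198 km

Isostatic balance requires: the ice load ρ_ice t is balanced by mantle displaced below, ρ_m s.
s = t ρ_ice / ρ_m = 0.7091 km × 0.906/3.24 = 0.198 km.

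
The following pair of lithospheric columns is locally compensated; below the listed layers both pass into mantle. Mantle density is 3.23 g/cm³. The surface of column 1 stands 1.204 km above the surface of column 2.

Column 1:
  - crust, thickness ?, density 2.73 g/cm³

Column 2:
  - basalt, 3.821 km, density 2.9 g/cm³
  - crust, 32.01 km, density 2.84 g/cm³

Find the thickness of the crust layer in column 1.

Take the compensation level at the base of the deeper column (depth z_c below the surface of column 1) and equate Σ ρ_i t_i down to z_c; mantle fills any gap and the z_c terms cancel.
Column 1: x×2.73 + (z_c − 0 − x)×3.23
Column 2: 1.204×0 + 3.821×2.9 + 32.01×2.84 + (z_c − 1.204 − 35.831)×3.23
The z_c×3.23 term appears on both sides and cancels. Collect the known terms of each column as K = Σ(ρt)_known − 3.23 × (depth of known layers): K_1 = 0 − 3.23×0 = 0; K_2 = 101.9893 − 3.23×(1.204 + 35.831) = −17.63375.
Balance: K_1 − x×(3.23 − 2.73) = K_2, so x = (K_1 − K_2)/(3.23 − 2.73) = 17.6338/0.5 = 35.3 km.

35.3 km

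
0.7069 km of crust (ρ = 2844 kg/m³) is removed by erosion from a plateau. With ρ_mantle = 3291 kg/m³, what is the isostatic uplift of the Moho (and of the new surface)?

0.611 km

Unloading: uplift u = e ρ_c/ρ_m = 0.7069 km × 2844/3291 = 0.611 km.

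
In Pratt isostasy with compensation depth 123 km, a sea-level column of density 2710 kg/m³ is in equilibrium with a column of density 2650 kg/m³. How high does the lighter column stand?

2.78 km

ρ_ref D = ρ (D + h) → h = D (ρ_ref − ρ)/ρ.
h = 123 km × (2710 − 2650)/2650 = 2.78 km.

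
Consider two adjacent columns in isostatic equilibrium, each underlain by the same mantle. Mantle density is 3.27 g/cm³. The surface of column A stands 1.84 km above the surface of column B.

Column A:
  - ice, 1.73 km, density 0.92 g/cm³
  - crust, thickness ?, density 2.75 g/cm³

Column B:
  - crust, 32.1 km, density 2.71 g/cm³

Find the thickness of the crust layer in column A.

38.3 km

Take the compensation level at the base of the deeper column (depth z_c below the surface of column A) and equate Σ ρ_i t_i down to z_c; mantle fills any gap and the z_c terms cancel.
Column A: 1.73×0.92 + x×2.75 + (z_c − 1.73 − x)×3.27
Column B: 1.84×0 + 32.1×2.71 + (z_c − 1.84 − 32.1)×3.27
The z_c×3.27 term appears on both sides and cancels. Collect the known terms of each column as K = Σ(ρt)_known − 3.27 × (depth of known layers): K_A = 1.5916 − 3.27×1.73 = −4.0655; K_B = 86.991 − 3.27×(1.84 + 32.1) = −23.9928.
Balance: K_A − x×(3.27 − 2.75) = K_B, so x = (K_A − K_B)/(3.27 − 2.75) = 19.9273/0.52 = 38.3 km.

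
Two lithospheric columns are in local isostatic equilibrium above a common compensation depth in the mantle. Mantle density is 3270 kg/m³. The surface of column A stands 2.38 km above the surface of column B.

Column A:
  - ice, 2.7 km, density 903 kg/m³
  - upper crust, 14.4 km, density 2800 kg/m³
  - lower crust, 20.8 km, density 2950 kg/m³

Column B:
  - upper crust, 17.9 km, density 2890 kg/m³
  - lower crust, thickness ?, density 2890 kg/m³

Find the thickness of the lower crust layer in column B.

13.8 km

Take the compensation level at the base of the deeper column (depth z_c below the surface of column A) and equate Σ ρ_i t_i down to z_c; mantle fills any gap and the z_c terms cancel.
Column A: 2.7×903 + 14.4×2800 + 20.8×2950 + (z_c − 37.9)×3270
Column B: 2.38×0 + 17.9×2890 + x×2890 + (z_c − 2.38 − 17.9 − x)×3270
The z_c×3270 term appears on both sides and cancels. Collect the known terms of each column as K = Σ(ρt)_known − 3270 × (depth of known layers): K_A = 104118.1 − 3270×37.9 = −19814.9; K_B = 51731 − 3270×(2.38 + 17.9) = −14584.6.
Balance: K_A = K_B − x×(3270 − 2890), so x = (K_B − K_A)/(3270 − 2890) = 5230.3/380 = 13.8 km.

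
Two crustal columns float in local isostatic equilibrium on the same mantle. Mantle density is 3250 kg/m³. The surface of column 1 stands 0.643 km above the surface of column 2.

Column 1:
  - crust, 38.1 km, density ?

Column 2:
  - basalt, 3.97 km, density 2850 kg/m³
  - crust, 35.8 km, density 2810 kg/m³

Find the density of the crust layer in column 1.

2740 kg/m³

Take the compensation level at the base of the deeper column (depth z_c below the surface of column 1) and equate Σ ρ_i t_i down to z_c; mantle fills any gap and the z_c terms cancel.
Column 1: 38.1×ρ + (z_c − 38.1)×3250
Column 2: 0.643×0 + 3.97×2850 + 35.8×2810 + (z_c − 0.643 − 39.77)×3250
The z_c×3250 term appears on both sides and cancels. Collect the known terms of each column as K = Σ(ρt)_known − 3250 × (depth of known layers): K_1 = 0 − 3250×38.1 = −123825; K_2 = 111912.5 − 3250×(0.643 + 39.77) = −19429.75.
Balance: K_1 + 38.1×ρ = K_2, so ρ = (K_2 − K_1)/38.1 = 104395/38.1 = 2740 kg/m³.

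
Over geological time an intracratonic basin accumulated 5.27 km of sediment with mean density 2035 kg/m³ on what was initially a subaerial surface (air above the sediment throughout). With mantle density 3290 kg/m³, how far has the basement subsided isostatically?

Subaerial load: s = t ρ_sed / ρ_m = 5.27 km × 2035/3290 = 3.26 km.

3.26 km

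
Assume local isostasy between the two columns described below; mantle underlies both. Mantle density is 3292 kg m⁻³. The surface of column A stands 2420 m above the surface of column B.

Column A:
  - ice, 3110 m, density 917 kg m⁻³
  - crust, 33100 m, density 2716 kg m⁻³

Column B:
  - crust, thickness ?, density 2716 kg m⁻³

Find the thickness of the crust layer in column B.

32100 m

Take the compensation level at the base of the deeper column (depth z_c below the surface of column A) and equate Σ ρ_i t_i down to z_c; mantle fills any gap and the z_c terms cancel.
Column A: 3110×917 + 33100×2716 + (z_c − 36210)×3292
Column B: 2420×0 + x×2716 + (z_c − 2420 − 0 − x)×3292
The z_c×3292 term appears on both sides and cancels. Collect the known terms of each column as K = Σ(ρt)_known − 3292 × (depth of known layers): K_A = 92751470 − 3292×36210 = −26451850; K_B = 0 − 3292×(2420 + 0) = −7966640.
Balance: K_A = K_B − x×(3292 − 2716), so x = (K_B − K_A)/(3292 − 2716) = 18485200/576 = 32100 m.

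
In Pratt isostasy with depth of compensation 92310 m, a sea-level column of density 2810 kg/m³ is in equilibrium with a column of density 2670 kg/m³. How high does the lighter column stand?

ρ_ref D = ρ (D + h) → h = D (ρ_ref − ρ)/ρ.
h = 92310 m × (2810 − 2670)/2670 = 4840 m.

4840 m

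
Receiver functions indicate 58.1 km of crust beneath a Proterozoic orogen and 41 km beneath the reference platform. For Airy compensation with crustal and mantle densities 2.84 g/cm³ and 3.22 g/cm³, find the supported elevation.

Excess crust Δ = 58.1 km − 41 km = 17.1 km, split between elevation h and root r with h + r = Δ.
Airy balance ρ_c h = (ρ_m − ρ_c) r gives r = h ρ_c/(ρ_m − ρ_c), so h (1 + ρ_c/(ρ_m − ρ_c)) = Δ, i.e. h = Δ (ρ_m − ρ_c)/ρ_m.
h = 17.1 km × 0.38/3.22 = 2.02 km.

2.02 km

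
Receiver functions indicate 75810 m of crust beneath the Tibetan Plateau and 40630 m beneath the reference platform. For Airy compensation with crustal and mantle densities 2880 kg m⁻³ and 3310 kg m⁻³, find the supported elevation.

4570 m

Excess crust Δ = 75810 m − 40630 m = 35180 m, split between elevation h and root r with h + r = Δ.
Airy balance ρ_c h = (ρ_m − ρ_c) r gives r = h ρ_c/(ρ_m − ρ_c), so h (1 + ρ_c/(ρ_m − ρ_c)) = Δ, i.e. h = Δ (ρ_m − ρ_c)/ρ_m.
h = 35180 m × 430/3310 = 4570 m.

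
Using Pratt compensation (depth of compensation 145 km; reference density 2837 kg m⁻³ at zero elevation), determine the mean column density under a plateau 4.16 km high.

Pratt balance: ρ_ref D = ρ (D + h).
ρ = ρ_ref D/(D + h) = 2837 × 145 km/(145 km + 4.16 km) = 2760 kg m⁻³.

2760 kg m⁻³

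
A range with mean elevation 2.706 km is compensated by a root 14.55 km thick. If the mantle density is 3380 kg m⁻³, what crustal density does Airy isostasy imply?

2850 kg m⁻³

ρ_c h = (ρ_m − ρ_c) r → ρ_c (h + r) = ρ_m r → ρ_c = ρ_m r / (h + r).
ρ_c = 3380 × 14.55 km / (2.706 km + 14.55 km) = 2850 kg m⁻³.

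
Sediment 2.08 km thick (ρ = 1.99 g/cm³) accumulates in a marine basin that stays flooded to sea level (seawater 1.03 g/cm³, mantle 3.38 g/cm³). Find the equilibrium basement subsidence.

Submarine loading: the sediment displaces seawater, and the subsidence is in turn flooded, so s (ρ_m − ρ_w) = t (ρ_sed − ρ_w).
s = 2.08 km × (1.99 − 1.03) / (3.38 − 1.03) = 0.85 km.

0.85 km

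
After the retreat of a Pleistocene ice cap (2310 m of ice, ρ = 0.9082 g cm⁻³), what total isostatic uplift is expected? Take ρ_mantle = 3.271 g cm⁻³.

641 m

Removing the load lets mantle flow back in; uplift u satisfies ρ_ice t = ρ_m u.
u = t ρ_ice/ρ_m = 2310 m × 0.9082/3.271 = 641 m.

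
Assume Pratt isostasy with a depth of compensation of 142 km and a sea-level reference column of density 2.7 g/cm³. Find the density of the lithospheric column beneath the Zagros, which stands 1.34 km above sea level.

Pratt balance: ρ_ref D = ρ (D + h).
ρ = ρ_ref D/(D + h) = 2.7 × 142 km/(142 km + 1.34 km) = 2.67 g/cm³.

2.67 g/cm³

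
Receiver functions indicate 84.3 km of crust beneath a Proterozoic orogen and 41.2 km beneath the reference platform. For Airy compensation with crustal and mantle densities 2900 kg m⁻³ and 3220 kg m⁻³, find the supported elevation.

Excess crust Δ = 84.3 km − 41.2 km = 43.1 km, split between elevation h and root r with h + r = Δ.
Airy balance ρ_c h = (ρ_m − ρ_c) r gives r = h ρ_c/(ρ_m − ρ_c), so h (1 + ρ_c/(ρ_m − ρ_c)) = Δ, i.e. h = Δ (ρ_m − ρ_c)/ρ_m.
h = 43.1 km × 320/3220 = 4.28 km.

4.28 km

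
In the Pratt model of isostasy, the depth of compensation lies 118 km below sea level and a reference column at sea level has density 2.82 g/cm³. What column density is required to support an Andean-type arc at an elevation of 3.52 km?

2.74 g/cm³

Pratt balance: ρ_ref D = ρ (D + h).
ρ = ρ_ref D/(D + h) = 2.82 × 118 km/(118 km + 3.52 km) = 2.74 g/cm³.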